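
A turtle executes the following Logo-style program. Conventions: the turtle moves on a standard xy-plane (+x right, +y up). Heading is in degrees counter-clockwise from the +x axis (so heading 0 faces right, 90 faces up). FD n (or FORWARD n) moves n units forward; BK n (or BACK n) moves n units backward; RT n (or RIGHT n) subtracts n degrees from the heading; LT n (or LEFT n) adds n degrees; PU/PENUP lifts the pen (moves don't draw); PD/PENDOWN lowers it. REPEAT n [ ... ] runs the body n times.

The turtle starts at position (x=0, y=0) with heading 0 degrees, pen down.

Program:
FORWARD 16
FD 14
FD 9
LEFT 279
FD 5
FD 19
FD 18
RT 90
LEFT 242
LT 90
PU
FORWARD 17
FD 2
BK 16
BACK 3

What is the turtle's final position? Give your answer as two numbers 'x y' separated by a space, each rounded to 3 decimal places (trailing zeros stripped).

Executing turtle program step by step:
Start: pos=(0,0), heading=0, pen down
FD 16: (0,0) -> (16,0) [heading=0, draw]
FD 14: (16,0) -> (30,0) [heading=0, draw]
FD 9: (30,0) -> (39,0) [heading=0, draw]
LT 279: heading 0 -> 279
FD 5: (39,0) -> (39.782,-4.938) [heading=279, draw]
FD 19: (39.782,-4.938) -> (42.754,-23.705) [heading=279, draw]
FD 18: (42.754,-23.705) -> (45.57,-41.483) [heading=279, draw]
RT 90: heading 279 -> 189
LT 242: heading 189 -> 71
LT 90: heading 71 -> 161
PU: pen up
FD 17: (45.57,-41.483) -> (29.496,-35.948) [heading=161, move]
FD 2: (29.496,-35.948) -> (27.605,-35.297) [heading=161, move]
BK 16: (27.605,-35.297) -> (42.734,-40.506) [heading=161, move]
BK 3: (42.734,-40.506) -> (45.57,-41.483) [heading=161, move]
Final: pos=(45.57,-41.483), heading=161, 6 segment(s) drawn

Answer: 45.57 -41.483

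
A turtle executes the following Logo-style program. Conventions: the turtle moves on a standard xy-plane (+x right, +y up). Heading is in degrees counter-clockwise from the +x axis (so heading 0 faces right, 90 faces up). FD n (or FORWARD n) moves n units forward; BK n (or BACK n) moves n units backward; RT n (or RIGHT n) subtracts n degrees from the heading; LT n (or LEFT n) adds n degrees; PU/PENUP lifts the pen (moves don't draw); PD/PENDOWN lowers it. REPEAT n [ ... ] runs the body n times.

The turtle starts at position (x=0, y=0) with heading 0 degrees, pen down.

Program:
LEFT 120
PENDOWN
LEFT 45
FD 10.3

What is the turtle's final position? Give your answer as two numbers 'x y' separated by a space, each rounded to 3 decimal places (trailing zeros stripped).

Executing turtle program step by step:
Start: pos=(0,0), heading=0, pen down
LT 120: heading 0 -> 120
PD: pen down
LT 45: heading 120 -> 165
FD 10.3: (0,0) -> (-9.949,2.666) [heading=165, draw]
Final: pos=(-9.949,2.666), heading=165, 1 segment(s) drawn

Answer: -9.949 2.666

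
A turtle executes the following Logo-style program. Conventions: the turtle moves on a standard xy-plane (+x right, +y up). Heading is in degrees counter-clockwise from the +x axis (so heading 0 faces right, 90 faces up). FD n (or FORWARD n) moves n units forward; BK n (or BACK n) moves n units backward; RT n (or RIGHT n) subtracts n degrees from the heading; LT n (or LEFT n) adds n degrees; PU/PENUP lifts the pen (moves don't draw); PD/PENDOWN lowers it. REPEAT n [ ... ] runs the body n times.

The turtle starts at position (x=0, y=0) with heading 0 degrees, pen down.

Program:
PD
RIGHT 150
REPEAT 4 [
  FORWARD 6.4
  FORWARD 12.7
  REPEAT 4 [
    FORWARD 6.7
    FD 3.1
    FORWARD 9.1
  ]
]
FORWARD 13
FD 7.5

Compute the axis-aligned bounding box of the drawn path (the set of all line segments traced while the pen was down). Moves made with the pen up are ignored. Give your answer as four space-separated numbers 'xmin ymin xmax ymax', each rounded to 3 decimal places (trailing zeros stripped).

Answer: -345.804 -199.65 0 0

Derivation:
Executing turtle program step by step:
Start: pos=(0,0), heading=0, pen down
PD: pen down
RT 150: heading 0 -> 210
REPEAT 4 [
  -- iteration 1/4 --
  FD 6.4: (0,0) -> (-5.543,-3.2) [heading=210, draw]
  FD 12.7: (-5.543,-3.2) -> (-16.541,-9.55) [heading=210, draw]
  REPEAT 4 [
    -- iteration 1/4 --
    FD 6.7: (-16.541,-9.55) -> (-22.343,-12.9) [heading=210, draw]
    FD 3.1: (-22.343,-12.9) -> (-25.028,-14.45) [heading=210, draw]
    FD 9.1: (-25.028,-14.45) -> (-32.909,-19) [heading=210, draw]
    -- iteration 2/4 --
    FD 6.7: (-32.909,-19) -> (-38.711,-22.35) [heading=210, draw]
    FD 3.1: (-38.711,-22.35) -> (-41.396,-23.9) [heading=210, draw]
    FD 9.1: (-41.396,-23.9) -> (-49.277,-28.45) [heading=210, draw]
    -- iteration 3/4 --
    FD 6.7: (-49.277,-28.45) -> (-55.079,-31.8) [heading=210, draw]
    FD 3.1: (-55.079,-31.8) -> (-57.764,-33.35) [heading=210, draw]
    FD 9.1: (-57.764,-33.35) -> (-65.645,-37.9) [heading=210, draw]
    -- iteration 4/4 --
    FD 6.7: (-65.645,-37.9) -> (-71.447,-41.25) [heading=210, draw]
    FD 3.1: (-71.447,-41.25) -> (-74.132,-42.8) [heading=210, draw]
    FD 9.1: (-74.132,-42.8) -> (-82.013,-47.35) [heading=210, draw]
  ]
  -- iteration 2/4 --
  FD 6.4: (-82.013,-47.35) -> (-87.555,-50.55) [heading=210, draw]
  FD 12.7: (-87.555,-50.55) -> (-98.554,-56.9) [heading=210, draw]
  REPEAT 4 [
    -- iteration 1/4 --
    FD 6.7: (-98.554,-56.9) -> (-104.356,-60.25) [heading=210, draw]
    FD 3.1: (-104.356,-60.25) -> (-107.041,-61.8) [heading=210, draw]
    FD 9.1: (-107.041,-61.8) -> (-114.922,-66.35) [heading=210, draw]
    -- iteration 2/4 --
    FD 6.7: (-114.922,-66.35) -> (-120.724,-69.7) [heading=210, draw]
    FD 3.1: (-120.724,-69.7) -> (-123.409,-71.25) [heading=210, draw]
    FD 9.1: (-123.409,-71.25) -> (-131.289,-75.8) [heading=210, draw]
    -- iteration 3/4 --
    FD 6.7: (-131.289,-75.8) -> (-137.092,-79.15) [heading=210, draw]
    FD 3.1: (-137.092,-79.15) -> (-139.777,-80.7) [heading=210, draw]
    FD 9.1: (-139.777,-80.7) -> (-147.657,-85.25) [heading=210, draw]
    -- iteration 4/4 --
    FD 6.7: (-147.657,-85.25) -> (-153.46,-88.6) [heading=210, draw]
    FD 3.1: (-153.46,-88.6) -> (-156.144,-90.15) [heading=210, draw]
    FD 9.1: (-156.144,-90.15) -> (-164.025,-94.7) [heading=210, draw]
  ]
  -- iteration 3/4 --
  FD 6.4: (-164.025,-94.7) -> (-169.568,-97.9) [heading=210, draw]
  FD 12.7: (-169.568,-97.9) -> (-180.566,-104.25) [heading=210, draw]
  REPEAT 4 [
    -- iteration 1/4 --
    FD 6.7: (-180.566,-104.25) -> (-186.369,-107.6) [heading=210, draw]
    FD 3.1: (-186.369,-107.6) -> (-189.053,-109.15) [heading=210, draw]
    FD 9.1: (-189.053,-109.15) -> (-196.934,-113.7) [heading=210, draw]
    -- iteration 2/4 --
    FD 6.7: (-196.934,-113.7) -> (-202.737,-117.05) [heading=210, draw]
    FD 3.1: (-202.737,-117.05) -> (-205.421,-118.6) [heading=210, draw]
    FD 9.1: (-205.421,-118.6) -> (-213.302,-123.15) [heading=210, draw]
    -- iteration 3/4 --
    FD 6.7: (-213.302,-123.15) -> (-219.104,-126.5) [heading=210, draw]
    FD 3.1: (-219.104,-126.5) -> (-221.789,-128.05) [heading=210, draw]
    FD 9.1: (-221.789,-128.05) -> (-229.67,-132.6) [heading=210, draw]
    -- iteration 4/4 --
    FD 6.7: (-229.67,-132.6) -> (-235.472,-135.95) [heading=210, draw]
    FD 3.1: (-235.472,-135.95) -> (-238.157,-137.5) [heading=210, draw]
    FD 9.1: (-238.157,-137.5) -> (-246.038,-142.05) [heading=210, draw]
  ]
  -- iteration 4/4 --
  FD 6.4: (-246.038,-142.05) -> (-251.58,-145.25) [heading=210, draw]
  FD 12.7: (-251.58,-145.25) -> (-262.579,-151.6) [heading=210, draw]
  REPEAT 4 [
    -- iteration 1/4 --
    FD 6.7: (-262.579,-151.6) -> (-268.381,-154.95) [heading=210, draw]
    FD 3.1: (-268.381,-154.95) -> (-271.066,-156.5) [heading=210, draw]
    FD 9.1: (-271.066,-156.5) -> (-278.947,-161.05) [heading=210, draw]
    -- iteration 2/4 --
    FD 6.7: (-278.947,-161.05) -> (-284.749,-164.4) [heading=210, draw]
    FD 3.1: (-284.749,-164.4) -> (-287.434,-165.95) [heading=210, draw]
    FD 9.1: (-287.434,-165.95) -> (-295.315,-170.5) [heading=210, draw]
    -- iteration 3/4 --
    FD 6.7: (-295.315,-170.5) -> (-301.117,-173.85) [heading=210, draw]
    FD 3.1: (-301.117,-173.85) -> (-303.802,-175.4) [heading=210, draw]
    FD 9.1: (-303.802,-175.4) -> (-311.683,-179.95) [heading=210, draw]
    -- iteration 4/4 --
    FD 6.7: (-311.683,-179.95) -> (-317.485,-183.3) [heading=210, draw]
    FD 3.1: (-317.485,-183.3) -> (-320.17,-184.85) [heading=210, draw]
    FD 9.1: (-320.17,-184.85) -> (-328.05,-189.4) [heading=210, draw]
  ]
]
FD 13: (-328.05,-189.4) -> (-339.309,-195.9) [heading=210, draw]
FD 7.5: (-339.309,-195.9) -> (-345.804,-199.65) [heading=210, draw]
Final: pos=(-345.804,-199.65), heading=210, 58 segment(s) drawn

Segment endpoints: x in {-345.804, -339.309, -328.05, -320.17, -317.485, -311.683, -303.802, -301.117, -295.315, -287.434, -284.749, -278.947, -271.066, -268.381, -262.579, -251.58, -246.038, -238.157, -235.472, -229.67, -221.789, -219.104, -213.302, -205.421, -202.737, -196.934, -189.053, -186.369, -180.566, -169.568, -164.025, -156.144, -153.46, -147.657, -139.777, -137.092, -131.289, -123.409, -120.724, -114.922, -107.041, -104.356, -98.554, -87.555, -82.013, -74.132, -71.447, -65.645, -57.764, -55.079, -49.277, -41.396, -38.711, -32.909, -25.028, -22.343, -16.541, -5.543, 0}, y in {-199.65, -195.9, -189.4, -184.85, -183.3, -179.95, -175.4, -173.85, -170.5, -165.95, -164.4, -161.05, -156.5, -154.95, -151.6, -145.25, -142.05, -137.5, -135.95, -132.6, -128.05, -126.5, -123.15, -118.6, -117.05, -113.7, -109.15, -107.6, -104.25, -97.9, -94.7, -90.15, -88.6, -85.25, -80.7, -79.15, -75.8, -71.25, -69.7, -66.35, -61.8, -60.25, -56.9, -50.55, -47.35, -42.8, -41.25, -37.9, -33.35, -31.8, -28.45, -23.9, -22.35, -19, -14.45, -12.9, -9.55, -3.2, 0}
xmin=-345.804, ymin=-199.65, xmax=0, ymax=0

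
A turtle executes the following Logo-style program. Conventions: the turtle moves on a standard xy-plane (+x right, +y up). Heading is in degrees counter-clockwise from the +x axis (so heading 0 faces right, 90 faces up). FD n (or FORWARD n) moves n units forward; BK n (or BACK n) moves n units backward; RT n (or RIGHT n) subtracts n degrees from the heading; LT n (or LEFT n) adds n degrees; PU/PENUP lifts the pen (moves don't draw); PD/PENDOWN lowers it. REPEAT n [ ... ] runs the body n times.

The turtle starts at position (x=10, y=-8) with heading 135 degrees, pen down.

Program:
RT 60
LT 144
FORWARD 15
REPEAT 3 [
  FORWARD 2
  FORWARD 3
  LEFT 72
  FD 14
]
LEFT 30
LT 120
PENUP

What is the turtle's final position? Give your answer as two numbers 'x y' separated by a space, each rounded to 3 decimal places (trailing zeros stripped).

Executing turtle program step by step:
Start: pos=(10,-8), heading=135, pen down
RT 60: heading 135 -> 75
LT 144: heading 75 -> 219
FD 15: (10,-8) -> (-1.657,-17.44) [heading=219, draw]
REPEAT 3 [
  -- iteration 1/3 --
  FD 2: (-1.657,-17.44) -> (-3.211,-18.698) [heading=219, draw]
  FD 3: (-3.211,-18.698) -> (-5.543,-20.586) [heading=219, draw]
  LT 72: heading 219 -> 291
  FD 14: (-5.543,-20.586) -> (-0.526,-33.657) [heading=291, draw]
  -- iteration 2/3 --
  FD 2: (-0.526,-33.657) -> (0.191,-35.524) [heading=291, draw]
  FD 3: (0.191,-35.524) -> (1.266,-38.324) [heading=291, draw]
  LT 72: heading 291 -> 3
  FD 14: (1.266,-38.324) -> (15.247,-37.592) [heading=3, draw]
  -- iteration 3/3 --
  FD 2: (15.247,-37.592) -> (17.244,-37.487) [heading=3, draw]
  FD 3: (17.244,-37.487) -> (20.24,-37.33) [heading=3, draw]
  LT 72: heading 3 -> 75
  FD 14: (20.24,-37.33) -> (23.863,-23.807) [heading=75, draw]
]
LT 30: heading 75 -> 105
LT 120: heading 105 -> 225
PU: pen up
Final: pos=(23.863,-23.807), heading=225, 10 segment(s) drawn

Answer: 23.863 -23.807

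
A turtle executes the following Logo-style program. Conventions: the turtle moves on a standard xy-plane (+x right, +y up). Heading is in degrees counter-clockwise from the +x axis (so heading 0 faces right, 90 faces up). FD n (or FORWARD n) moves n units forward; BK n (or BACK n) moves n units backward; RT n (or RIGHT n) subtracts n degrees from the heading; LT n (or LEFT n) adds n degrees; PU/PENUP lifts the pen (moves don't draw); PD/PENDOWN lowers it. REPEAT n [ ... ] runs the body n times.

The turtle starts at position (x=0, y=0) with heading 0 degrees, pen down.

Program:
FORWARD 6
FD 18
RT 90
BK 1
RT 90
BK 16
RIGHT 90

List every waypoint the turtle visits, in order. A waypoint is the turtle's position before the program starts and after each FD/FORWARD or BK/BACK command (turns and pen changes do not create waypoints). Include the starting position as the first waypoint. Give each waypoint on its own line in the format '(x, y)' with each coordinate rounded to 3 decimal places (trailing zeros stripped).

Answer: (0, 0)
(6, 0)
(24, 0)
(24, 1)
(40, 1)

Derivation:
Executing turtle program step by step:
Start: pos=(0,0), heading=0, pen down
FD 6: (0,0) -> (6,0) [heading=0, draw]
FD 18: (6,0) -> (24,0) [heading=0, draw]
RT 90: heading 0 -> 270
BK 1: (24,0) -> (24,1) [heading=270, draw]
RT 90: heading 270 -> 180
BK 16: (24,1) -> (40,1) [heading=180, draw]
RT 90: heading 180 -> 90
Final: pos=(40,1), heading=90, 4 segment(s) drawn
Waypoints (5 total):
(0, 0)
(6, 0)
(24, 0)
(24, 1)
(40, 1)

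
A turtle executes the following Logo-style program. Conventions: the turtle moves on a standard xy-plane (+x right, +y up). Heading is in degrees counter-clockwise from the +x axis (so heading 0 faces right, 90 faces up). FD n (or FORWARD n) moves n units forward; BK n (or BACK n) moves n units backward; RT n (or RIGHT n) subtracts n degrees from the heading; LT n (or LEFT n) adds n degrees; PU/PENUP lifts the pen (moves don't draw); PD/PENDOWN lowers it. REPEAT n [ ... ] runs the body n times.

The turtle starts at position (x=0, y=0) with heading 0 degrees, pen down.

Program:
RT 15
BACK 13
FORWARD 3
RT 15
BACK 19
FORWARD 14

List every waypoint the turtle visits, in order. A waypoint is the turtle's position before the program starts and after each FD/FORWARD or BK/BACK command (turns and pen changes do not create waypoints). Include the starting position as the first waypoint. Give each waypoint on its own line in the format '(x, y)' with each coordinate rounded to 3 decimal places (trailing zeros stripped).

Executing turtle program step by step:
Start: pos=(0,0), heading=0, pen down
RT 15: heading 0 -> 345
BK 13: (0,0) -> (-12.557,3.365) [heading=345, draw]
FD 3: (-12.557,3.365) -> (-9.659,2.588) [heading=345, draw]
RT 15: heading 345 -> 330
BK 19: (-9.659,2.588) -> (-26.114,12.088) [heading=330, draw]
FD 14: (-26.114,12.088) -> (-13.989,5.088) [heading=330, draw]
Final: pos=(-13.989,5.088), heading=330, 4 segment(s) drawn
Waypoints (5 total):
(0, 0)
(-12.557, 3.365)
(-9.659, 2.588)
(-26.114, 12.088)
(-13.989, 5.088)

Answer: (0, 0)
(-12.557, 3.365)
(-9.659, 2.588)
(-26.114, 12.088)
(-13.989, 5.088)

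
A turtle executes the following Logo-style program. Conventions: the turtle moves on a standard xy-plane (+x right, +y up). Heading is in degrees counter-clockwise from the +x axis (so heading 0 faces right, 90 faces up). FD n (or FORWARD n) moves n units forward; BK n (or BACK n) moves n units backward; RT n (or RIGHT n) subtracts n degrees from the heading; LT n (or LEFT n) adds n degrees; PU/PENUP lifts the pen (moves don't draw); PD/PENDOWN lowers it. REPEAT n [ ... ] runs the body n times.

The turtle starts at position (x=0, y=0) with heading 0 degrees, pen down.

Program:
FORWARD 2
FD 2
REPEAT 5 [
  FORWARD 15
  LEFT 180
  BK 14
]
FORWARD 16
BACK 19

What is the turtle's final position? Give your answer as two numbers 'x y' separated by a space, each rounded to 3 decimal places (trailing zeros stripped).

Executing turtle program step by step:
Start: pos=(0,0), heading=0, pen down
FD 2: (0,0) -> (2,0) [heading=0, draw]
FD 2: (2,0) -> (4,0) [heading=0, draw]
REPEAT 5 [
  -- iteration 1/5 --
  FD 15: (4,0) -> (19,0) [heading=0, draw]
  LT 180: heading 0 -> 180
  BK 14: (19,0) -> (33,0) [heading=180, draw]
  -- iteration 2/5 --
  FD 15: (33,0) -> (18,0) [heading=180, draw]
  LT 180: heading 180 -> 0
  BK 14: (18,0) -> (4,0) [heading=0, draw]
  -- iteration 3/5 --
  FD 15: (4,0) -> (19,0) [heading=0, draw]
  LT 180: heading 0 -> 180
  BK 14: (19,0) -> (33,0) [heading=180, draw]
  -- iteration 4/5 --
  FD 15: (33,0) -> (18,0) [heading=180, draw]
  LT 180: heading 180 -> 0
  BK 14: (18,0) -> (4,0) [heading=0, draw]
  -- iteration 5/5 --
  FD 15: (4,0) -> (19,0) [heading=0, draw]
  LT 180: heading 0 -> 180
  BK 14: (19,0) -> (33,0) [heading=180, draw]
]
FD 16: (33,0) -> (17,0) [heading=180, draw]
BK 19: (17,0) -> (36,0) [heading=180, draw]
Final: pos=(36,0), heading=180, 14 segment(s) drawn

Answer: 36 0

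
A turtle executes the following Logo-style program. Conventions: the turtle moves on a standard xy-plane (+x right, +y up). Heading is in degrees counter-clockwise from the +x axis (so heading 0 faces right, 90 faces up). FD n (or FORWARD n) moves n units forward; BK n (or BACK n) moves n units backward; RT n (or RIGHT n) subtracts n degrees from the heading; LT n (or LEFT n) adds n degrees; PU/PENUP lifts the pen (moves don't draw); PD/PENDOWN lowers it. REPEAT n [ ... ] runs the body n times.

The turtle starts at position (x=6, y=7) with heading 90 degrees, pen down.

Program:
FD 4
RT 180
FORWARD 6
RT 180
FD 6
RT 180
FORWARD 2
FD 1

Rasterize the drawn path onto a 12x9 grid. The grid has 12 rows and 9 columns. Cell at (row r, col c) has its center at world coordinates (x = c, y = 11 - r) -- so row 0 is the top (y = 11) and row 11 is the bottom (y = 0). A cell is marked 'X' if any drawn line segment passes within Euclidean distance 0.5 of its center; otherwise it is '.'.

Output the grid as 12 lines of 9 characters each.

Answer: ......X..
......X..
......X..
......X..
......X..
......X..
......X..
.........
.........
.........
.........
.........

Derivation:
Segment 0: (6,7) -> (6,11)
Segment 1: (6,11) -> (6,5)
Segment 2: (6,5) -> (6,11)
Segment 3: (6,11) -> (6,9)
Segment 4: (6,9) -> (6,8)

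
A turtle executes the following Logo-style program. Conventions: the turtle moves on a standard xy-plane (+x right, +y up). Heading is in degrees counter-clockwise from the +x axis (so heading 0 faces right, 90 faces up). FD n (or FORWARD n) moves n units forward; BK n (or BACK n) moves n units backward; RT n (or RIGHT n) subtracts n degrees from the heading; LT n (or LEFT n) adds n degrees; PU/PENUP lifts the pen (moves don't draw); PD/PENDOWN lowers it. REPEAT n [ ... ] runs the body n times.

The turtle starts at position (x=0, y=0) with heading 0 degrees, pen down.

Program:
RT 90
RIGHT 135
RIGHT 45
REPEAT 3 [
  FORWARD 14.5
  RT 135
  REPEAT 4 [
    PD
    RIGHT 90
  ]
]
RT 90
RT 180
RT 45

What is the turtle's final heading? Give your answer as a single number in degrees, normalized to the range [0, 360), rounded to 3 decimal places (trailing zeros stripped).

Executing turtle program step by step:
Start: pos=(0,0), heading=0, pen down
RT 90: heading 0 -> 270
RT 135: heading 270 -> 135
RT 45: heading 135 -> 90
REPEAT 3 [
  -- iteration 1/3 --
  FD 14.5: (0,0) -> (0,14.5) [heading=90, draw]
  RT 135: heading 90 -> 315
  REPEAT 4 [
    -- iteration 1/4 --
    PD: pen down
    RT 90: heading 315 -> 225
    -- iteration 2/4 --
    PD: pen down
    RT 90: heading 225 -> 135
    -- iteration 3/4 --
    PD: pen down
    RT 90: heading 135 -> 45
    -- iteration 4/4 --
    PD: pen down
    RT 90: heading 45 -> 315
  ]
  -- iteration 2/3 --
  FD 14.5: (0,14.5) -> (10.253,4.247) [heading=315, draw]
  RT 135: heading 315 -> 180
  REPEAT 4 [
    -- iteration 1/4 --
    PD: pen down
    RT 90: heading 180 -> 90
    -- iteration 2/4 --
    PD: pen down
    RT 90: heading 90 -> 0
    -- iteration 3/4 --
    PD: pen down
    RT 90: heading 0 -> 270
    -- iteration 4/4 --
    PD: pen down
    RT 90: heading 270 -> 180
  ]
  -- iteration 3/3 --
  FD 14.5: (10.253,4.247) -> (-4.247,4.247) [heading=180, draw]
  RT 135: heading 180 -> 45
  REPEAT 4 [
    -- iteration 1/4 --
    PD: pen down
    RT 90: heading 45 -> 315
    -- iteration 2/4 --
    PD: pen down
    RT 90: heading 315 -> 225
    -- iteration 3/4 --
    PD: pen down
    RT 90: heading 225 -> 135
    -- iteration 4/4 --
    PD: pen down
    RT 90: heading 135 -> 45
  ]
]
RT 90: heading 45 -> 315
RT 180: heading 315 -> 135
RT 45: heading 135 -> 90
Final: pos=(-4.247,4.247), heading=90, 3 segment(s) drawn

Answer: 90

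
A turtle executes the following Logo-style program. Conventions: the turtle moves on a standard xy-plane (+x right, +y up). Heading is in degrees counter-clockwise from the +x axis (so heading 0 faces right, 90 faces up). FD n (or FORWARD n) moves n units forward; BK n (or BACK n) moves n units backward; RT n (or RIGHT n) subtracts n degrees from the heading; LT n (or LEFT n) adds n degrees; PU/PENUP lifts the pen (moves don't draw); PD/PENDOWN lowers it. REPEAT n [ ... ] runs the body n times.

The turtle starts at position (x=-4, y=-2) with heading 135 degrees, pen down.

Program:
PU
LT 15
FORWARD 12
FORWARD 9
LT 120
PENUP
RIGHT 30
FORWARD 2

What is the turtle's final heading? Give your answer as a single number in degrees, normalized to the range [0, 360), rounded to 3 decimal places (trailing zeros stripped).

Answer: 240

Derivation:
Executing turtle program step by step:
Start: pos=(-4,-2), heading=135, pen down
PU: pen up
LT 15: heading 135 -> 150
FD 12: (-4,-2) -> (-14.392,4) [heading=150, move]
FD 9: (-14.392,4) -> (-22.187,8.5) [heading=150, move]
LT 120: heading 150 -> 270
PU: pen up
RT 30: heading 270 -> 240
FD 2: (-22.187,8.5) -> (-23.187,6.768) [heading=240, move]
Final: pos=(-23.187,6.768), heading=240, 0 segment(s) drawn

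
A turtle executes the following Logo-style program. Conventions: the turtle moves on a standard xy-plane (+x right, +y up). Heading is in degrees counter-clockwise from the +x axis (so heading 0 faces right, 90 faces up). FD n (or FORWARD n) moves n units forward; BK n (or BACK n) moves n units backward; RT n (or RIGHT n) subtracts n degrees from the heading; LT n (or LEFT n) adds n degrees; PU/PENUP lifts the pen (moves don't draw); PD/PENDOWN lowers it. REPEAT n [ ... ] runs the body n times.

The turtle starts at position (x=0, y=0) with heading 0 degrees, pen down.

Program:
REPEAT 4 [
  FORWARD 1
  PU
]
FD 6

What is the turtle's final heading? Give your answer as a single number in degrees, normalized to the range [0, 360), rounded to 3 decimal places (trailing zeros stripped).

Answer: 0

Derivation:
Executing turtle program step by step:
Start: pos=(0,0), heading=0, pen down
REPEAT 4 [
  -- iteration 1/4 --
  FD 1: (0,0) -> (1,0) [heading=0, draw]
  PU: pen up
  -- iteration 2/4 --
  FD 1: (1,0) -> (2,0) [heading=0, move]
  PU: pen up
  -- iteration 3/4 --
  FD 1: (2,0) -> (3,0) [heading=0, move]
  PU: pen up
  -- iteration 4/4 --
  FD 1: (3,0) -> (4,0) [heading=0, move]
  PU: pen up
]
FD 6: (4,0) -> (10,0) [heading=0, move]
Final: pos=(10,0), heading=0, 1 segment(s) drawn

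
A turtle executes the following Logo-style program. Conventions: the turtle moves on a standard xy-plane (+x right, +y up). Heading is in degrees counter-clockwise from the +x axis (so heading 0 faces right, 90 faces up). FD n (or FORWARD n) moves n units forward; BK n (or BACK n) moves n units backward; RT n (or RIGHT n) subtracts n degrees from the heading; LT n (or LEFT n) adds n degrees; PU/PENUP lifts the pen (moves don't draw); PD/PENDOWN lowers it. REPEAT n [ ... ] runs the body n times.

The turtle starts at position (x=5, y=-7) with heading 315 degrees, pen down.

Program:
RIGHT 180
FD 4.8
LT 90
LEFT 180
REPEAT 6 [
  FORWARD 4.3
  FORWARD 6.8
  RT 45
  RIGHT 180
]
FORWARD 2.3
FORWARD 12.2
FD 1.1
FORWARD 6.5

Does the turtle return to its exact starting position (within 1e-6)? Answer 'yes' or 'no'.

Answer: no

Derivation:
Executing turtle program step by step:
Start: pos=(5,-7), heading=315, pen down
RT 180: heading 315 -> 135
FD 4.8: (5,-7) -> (1.606,-3.606) [heading=135, draw]
LT 90: heading 135 -> 225
LT 180: heading 225 -> 45
REPEAT 6 [
  -- iteration 1/6 --
  FD 4.3: (1.606,-3.606) -> (4.646,-0.565) [heading=45, draw]
  FD 6.8: (4.646,-0.565) -> (9.455,4.243) [heading=45, draw]
  RT 45: heading 45 -> 0
  RT 180: heading 0 -> 180
  -- iteration 2/6 --
  FD 4.3: (9.455,4.243) -> (5.155,4.243) [heading=180, draw]
  FD 6.8: (5.155,4.243) -> (-1.645,4.243) [heading=180, draw]
  RT 45: heading 180 -> 135
  RT 180: heading 135 -> 315
  -- iteration 3/6 --
  FD 4.3: (-1.645,4.243) -> (1.395,1.202) [heading=315, draw]
  FD 6.8: (1.395,1.202) -> (6.204,-3.606) [heading=315, draw]
  RT 45: heading 315 -> 270
  RT 180: heading 270 -> 90
  -- iteration 4/6 --
  FD 4.3: (6.204,-3.606) -> (6.204,0.694) [heading=90, draw]
  FD 6.8: (6.204,0.694) -> (6.204,7.494) [heading=90, draw]
  RT 45: heading 90 -> 45
  RT 180: heading 45 -> 225
  -- iteration 5/6 --
  FD 4.3: (6.204,7.494) -> (3.163,4.454) [heading=225, draw]
  FD 6.8: (3.163,4.454) -> (-1.645,-0.355) [heading=225, draw]
  RT 45: heading 225 -> 180
  RT 180: heading 180 -> 0
  -- iteration 6/6 --
  FD 4.3: (-1.645,-0.355) -> (2.655,-0.355) [heading=0, draw]
  FD 6.8: (2.655,-0.355) -> (9.455,-0.355) [heading=0, draw]
  RT 45: heading 0 -> 315
  RT 180: heading 315 -> 135
]
FD 2.3: (9.455,-0.355) -> (7.828,1.272) [heading=135, draw]
FD 12.2: (7.828,1.272) -> (-0.798,9.898) [heading=135, draw]
FD 1.1: (-0.798,9.898) -> (-1.576,10.676) [heading=135, draw]
FD 6.5: (-1.576,10.676) -> (-6.172,15.272) [heading=135, draw]
Final: pos=(-6.172,15.272), heading=135, 17 segment(s) drawn

Start position: (5, -7)
Final position: (-6.172, 15.272)
Distance = 24.917; >= 1e-6 -> NOT closed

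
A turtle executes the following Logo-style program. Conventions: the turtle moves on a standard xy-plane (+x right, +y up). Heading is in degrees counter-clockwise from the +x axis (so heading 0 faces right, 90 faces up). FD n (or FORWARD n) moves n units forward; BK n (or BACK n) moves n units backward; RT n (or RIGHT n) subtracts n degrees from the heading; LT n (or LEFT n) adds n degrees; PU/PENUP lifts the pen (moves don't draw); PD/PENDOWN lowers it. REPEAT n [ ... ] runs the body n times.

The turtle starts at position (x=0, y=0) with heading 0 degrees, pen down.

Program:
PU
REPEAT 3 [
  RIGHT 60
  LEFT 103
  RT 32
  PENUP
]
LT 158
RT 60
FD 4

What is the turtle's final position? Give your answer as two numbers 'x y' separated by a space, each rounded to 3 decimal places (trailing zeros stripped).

Executing turtle program step by step:
Start: pos=(0,0), heading=0, pen down
PU: pen up
REPEAT 3 [
  -- iteration 1/3 --
  RT 60: heading 0 -> 300
  LT 103: heading 300 -> 43
  RT 32: heading 43 -> 11
  PU: pen up
  -- iteration 2/3 --
  RT 60: heading 11 -> 311
  LT 103: heading 311 -> 54
  RT 32: heading 54 -> 22
  PU: pen up
  -- iteration 3/3 --
  RT 60: heading 22 -> 322
  LT 103: heading 322 -> 65
  RT 32: heading 65 -> 33
  PU: pen up
]
LT 158: heading 33 -> 191
RT 60: heading 191 -> 131
FD 4: (0,0) -> (-2.624,3.019) [heading=131, move]
Final: pos=(-2.624,3.019), heading=131, 0 segment(s) drawn

Answer: -2.624 3.019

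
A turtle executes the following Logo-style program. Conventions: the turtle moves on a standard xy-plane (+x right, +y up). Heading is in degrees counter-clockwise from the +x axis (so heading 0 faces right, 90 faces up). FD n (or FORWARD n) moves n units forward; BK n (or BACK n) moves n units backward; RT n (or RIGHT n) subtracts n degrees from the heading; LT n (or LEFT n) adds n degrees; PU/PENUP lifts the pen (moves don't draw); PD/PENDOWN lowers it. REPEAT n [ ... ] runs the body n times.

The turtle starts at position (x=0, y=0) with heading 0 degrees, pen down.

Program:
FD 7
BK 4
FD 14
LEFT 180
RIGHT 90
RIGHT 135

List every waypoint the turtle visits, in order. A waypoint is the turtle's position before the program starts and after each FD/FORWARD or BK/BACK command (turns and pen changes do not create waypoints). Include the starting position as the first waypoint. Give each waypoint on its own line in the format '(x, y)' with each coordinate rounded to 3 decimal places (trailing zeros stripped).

Answer: (0, 0)
(7, 0)
(3, 0)
(17, 0)

Derivation:
Executing turtle program step by step:
Start: pos=(0,0), heading=0, pen down
FD 7: (0,0) -> (7,0) [heading=0, draw]
BK 4: (7,0) -> (3,0) [heading=0, draw]
FD 14: (3,0) -> (17,0) [heading=0, draw]
LT 180: heading 0 -> 180
RT 90: heading 180 -> 90
RT 135: heading 90 -> 315
Final: pos=(17,0), heading=315, 3 segment(s) drawn
Waypoints (4 total):
(0, 0)
(7, 0)
(3, 0)
(17, 0)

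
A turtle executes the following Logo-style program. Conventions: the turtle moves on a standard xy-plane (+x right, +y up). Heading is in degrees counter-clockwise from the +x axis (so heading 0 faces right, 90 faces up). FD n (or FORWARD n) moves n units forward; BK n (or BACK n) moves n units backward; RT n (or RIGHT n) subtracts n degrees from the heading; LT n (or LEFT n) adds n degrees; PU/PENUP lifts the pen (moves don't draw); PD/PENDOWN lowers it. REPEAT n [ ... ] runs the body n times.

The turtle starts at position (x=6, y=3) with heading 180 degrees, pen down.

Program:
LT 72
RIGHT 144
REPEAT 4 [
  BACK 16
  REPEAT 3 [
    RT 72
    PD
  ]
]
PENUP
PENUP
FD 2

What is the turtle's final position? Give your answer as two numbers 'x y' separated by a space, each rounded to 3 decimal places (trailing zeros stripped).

Answer: 20.562 -7.58

Derivation:
Executing turtle program step by step:
Start: pos=(6,3), heading=180, pen down
LT 72: heading 180 -> 252
RT 144: heading 252 -> 108
REPEAT 4 [
  -- iteration 1/4 --
  BK 16: (6,3) -> (10.944,-12.217) [heading=108, draw]
  REPEAT 3 [
    -- iteration 1/3 --
    RT 72: heading 108 -> 36
    PD: pen down
    -- iteration 2/3 --
    RT 72: heading 36 -> 324
    PD: pen down
    -- iteration 3/3 --
    RT 72: heading 324 -> 252
    PD: pen down
  ]
  -- iteration 2/4 --
  BK 16: (10.944,-12.217) -> (15.889,3) [heading=252, draw]
  REPEAT 3 [
    -- iteration 1/3 --
    RT 72: heading 252 -> 180
    PD: pen down
    -- iteration 2/3 --
    RT 72: heading 180 -> 108
    PD: pen down
    -- iteration 3/3 --
    RT 72: heading 108 -> 36
    PD: pen down
  ]
  -- iteration 3/4 --
  BK 16: (15.889,3) -> (2.944,-6.405) [heading=36, draw]
  REPEAT 3 [
    -- iteration 1/3 --
    RT 72: heading 36 -> 324
    PD: pen down
    -- iteration 2/3 --
    RT 72: heading 324 -> 252
    PD: pen down
    -- iteration 3/3 --
    RT 72: heading 252 -> 180
    PD: pen down
  ]
  -- iteration 4/4 --
  BK 16: (2.944,-6.405) -> (18.944,-6.405) [heading=180, draw]
  REPEAT 3 [
    -- iteration 1/3 --
    RT 72: heading 180 -> 108
    PD: pen down
    -- iteration 2/3 --
    RT 72: heading 108 -> 36
    PD: pen down
    -- iteration 3/3 --
    RT 72: heading 36 -> 324
    PD: pen down
  ]
]
PU: pen up
PU: pen up
FD 2: (18.944,-6.405) -> (20.562,-7.58) [heading=324, move]
Final: pos=(20.562,-7.58), heading=324, 4 segment(s) drawn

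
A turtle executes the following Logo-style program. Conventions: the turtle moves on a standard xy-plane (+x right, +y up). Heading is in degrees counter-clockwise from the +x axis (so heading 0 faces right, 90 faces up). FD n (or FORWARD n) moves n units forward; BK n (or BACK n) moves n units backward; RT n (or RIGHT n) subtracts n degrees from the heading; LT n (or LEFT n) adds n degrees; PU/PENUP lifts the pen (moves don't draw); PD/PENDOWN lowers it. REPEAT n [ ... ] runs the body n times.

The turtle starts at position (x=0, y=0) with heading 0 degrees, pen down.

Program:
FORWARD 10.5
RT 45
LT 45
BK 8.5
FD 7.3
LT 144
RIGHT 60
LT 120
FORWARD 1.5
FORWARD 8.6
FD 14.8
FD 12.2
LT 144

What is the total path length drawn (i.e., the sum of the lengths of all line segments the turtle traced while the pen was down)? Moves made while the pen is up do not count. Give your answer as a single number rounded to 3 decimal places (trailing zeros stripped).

Answer: 63.4

Derivation:
Executing turtle program step by step:
Start: pos=(0,0), heading=0, pen down
FD 10.5: (0,0) -> (10.5,0) [heading=0, draw]
RT 45: heading 0 -> 315
LT 45: heading 315 -> 0
BK 8.5: (10.5,0) -> (2,0) [heading=0, draw]
FD 7.3: (2,0) -> (9.3,0) [heading=0, draw]
LT 144: heading 0 -> 144
RT 60: heading 144 -> 84
LT 120: heading 84 -> 204
FD 1.5: (9.3,0) -> (7.93,-0.61) [heading=204, draw]
FD 8.6: (7.93,-0.61) -> (0.073,-4.108) [heading=204, draw]
FD 14.8: (0.073,-4.108) -> (-13.447,-10.128) [heading=204, draw]
FD 12.2: (-13.447,-10.128) -> (-24.593,-15.09) [heading=204, draw]
LT 144: heading 204 -> 348
Final: pos=(-24.593,-15.09), heading=348, 7 segment(s) drawn

Segment lengths:
  seg 1: (0,0) -> (10.5,0), length = 10.5
  seg 2: (10.5,0) -> (2,0), length = 8.5
  seg 3: (2,0) -> (9.3,0), length = 7.3
  seg 4: (9.3,0) -> (7.93,-0.61), length = 1.5
  seg 5: (7.93,-0.61) -> (0.073,-4.108), length = 8.6
  seg 6: (0.073,-4.108) -> (-13.447,-10.128), length = 14.8
  seg 7: (-13.447,-10.128) -> (-24.593,-15.09), length = 12.2
Total = 63.4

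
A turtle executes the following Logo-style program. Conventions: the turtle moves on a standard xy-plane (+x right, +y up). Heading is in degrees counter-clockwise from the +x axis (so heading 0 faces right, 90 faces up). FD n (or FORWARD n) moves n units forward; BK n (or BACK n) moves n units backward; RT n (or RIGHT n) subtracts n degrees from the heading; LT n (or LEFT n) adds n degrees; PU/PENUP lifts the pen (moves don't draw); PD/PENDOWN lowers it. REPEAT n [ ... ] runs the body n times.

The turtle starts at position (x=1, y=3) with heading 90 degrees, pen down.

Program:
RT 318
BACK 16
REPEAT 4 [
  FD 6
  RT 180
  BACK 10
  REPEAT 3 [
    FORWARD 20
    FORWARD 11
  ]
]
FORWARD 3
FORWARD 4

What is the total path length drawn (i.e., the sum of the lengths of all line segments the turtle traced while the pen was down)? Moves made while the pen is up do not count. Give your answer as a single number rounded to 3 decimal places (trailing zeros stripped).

Answer: 459

Derivation:
Executing turtle program step by step:
Start: pos=(1,3), heading=90, pen down
RT 318: heading 90 -> 132
BK 16: (1,3) -> (11.706,-8.89) [heading=132, draw]
REPEAT 4 [
  -- iteration 1/4 --
  FD 6: (11.706,-8.89) -> (7.691,-4.431) [heading=132, draw]
  RT 180: heading 132 -> 312
  BK 10: (7.691,-4.431) -> (1,3) [heading=312, draw]
  REPEAT 3 [
    -- iteration 1/3 --
    FD 20: (1,3) -> (14.383,-11.863) [heading=312, draw]
    FD 11: (14.383,-11.863) -> (21.743,-20.037) [heading=312, draw]
    -- iteration 2/3 --
    FD 20: (21.743,-20.037) -> (35.126,-34.9) [heading=312, draw]
    FD 11: (35.126,-34.9) -> (42.486,-43.075) [heading=312, draw]
    -- iteration 3/3 --
    FD 20: (42.486,-43.075) -> (55.869,-57.938) [heading=312, draw]
    FD 11: (55.869,-57.938) -> (63.229,-66.112) [heading=312, draw]
  ]
  -- iteration 2/4 --
  FD 6: (63.229,-66.112) -> (67.244,-70.571) [heading=312, draw]
  RT 180: heading 312 -> 132
  BK 10: (67.244,-70.571) -> (73.935,-78.003) [heading=132, draw]
  REPEAT 3 [
    -- iteration 1/3 --
    FD 20: (73.935,-78.003) -> (60.553,-63.14) [heading=132, draw]
    FD 11: (60.553,-63.14) -> (53.192,-54.965) [heading=132, draw]
    -- iteration 2/3 --
    FD 20: (53.192,-54.965) -> (39.81,-40.102) [heading=132, draw]
    FD 11: (39.81,-40.102) -> (32.449,-31.928) [heading=132, draw]
    -- iteration 3/3 --
    FD 20: (32.449,-31.928) -> (19.067,-17.065) [heading=132, draw]
    FD 11: (19.067,-17.065) -> (11.706,-8.89) [heading=132, draw]
  ]
  -- iteration 3/4 --
  FD 6: (11.706,-8.89) -> (7.691,-4.431) [heading=132, draw]
  RT 180: heading 132 -> 312
  BK 10: (7.691,-4.431) -> (1,3) [heading=312, draw]
  REPEAT 3 [
    -- iteration 1/3 --
    FD 20: (1,3) -> (14.383,-11.863) [heading=312, draw]
    FD 11: (14.383,-11.863) -> (21.743,-20.037) [heading=312, draw]
    -- iteration 2/3 --
    FD 20: (21.743,-20.037) -> (35.126,-34.9) [heading=312, draw]
    FD 11: (35.126,-34.9) -> (42.486,-43.075) [heading=312, draw]
    -- iteration 3/3 --
    FD 20: (42.486,-43.075) -> (55.869,-57.938) [heading=312, draw]
    FD 11: (55.869,-57.938) -> (63.229,-66.112) [heading=312, draw]
  ]
  -- iteration 4/4 --
  FD 6: (63.229,-66.112) -> (67.244,-70.571) [heading=312, draw]
  RT 180: heading 312 -> 132
  BK 10: (67.244,-70.571) -> (73.935,-78.003) [heading=132, draw]
  REPEAT 3 [
    -- iteration 1/3 --
    FD 20: (73.935,-78.003) -> (60.553,-63.14) [heading=132, draw]
    FD 11: (60.553,-63.14) -> (53.192,-54.965) [heading=132, draw]
    -- iteration 2/3 --
    FD 20: (53.192,-54.965) -> (39.81,-40.102) [heading=132, draw]
    FD 11: (39.81,-40.102) -> (32.449,-31.928) [heading=132, draw]
    -- iteration 3/3 --
    FD 20: (32.449,-31.928) -> (19.067,-17.065) [heading=132, draw]
    FD 11: (19.067,-17.065) -> (11.706,-8.89) [heading=132, draw]
  ]
]
FD 3: (11.706,-8.89) -> (9.699,-6.661) [heading=132, draw]
FD 4: (9.699,-6.661) -> (7.022,-3.688) [heading=132, draw]
Final: pos=(7.022,-3.688), heading=132, 35 segment(s) drawn

Segment lengths:
  seg 1: (1,3) -> (11.706,-8.89), length = 16
  seg 2: (11.706,-8.89) -> (7.691,-4.431), length = 6
  seg 3: (7.691,-4.431) -> (1,3), length = 10
  seg 4: (1,3) -> (14.383,-11.863), length = 20
  seg 5: (14.383,-11.863) -> (21.743,-20.037), length = 11
  seg 6: (21.743,-20.037) -> (35.126,-34.9), length = 20
  seg 7: (35.126,-34.9) -> (42.486,-43.075), length = 11
  seg 8: (42.486,-43.075) -> (55.869,-57.938), length = 20
  seg 9: (55.869,-57.938) -> (63.229,-66.112), length = 11
  seg 10: (63.229,-66.112) -> (67.244,-70.571), length = 6
  seg 11: (67.244,-70.571) -> (73.935,-78.003), length = 10
  seg 12: (73.935,-78.003) -> (60.553,-63.14), length = 20
  seg 13: (60.553,-63.14) -> (53.192,-54.965), length = 11
  seg 14: (53.192,-54.965) -> (39.81,-40.102), length = 20
  seg 15: (39.81,-40.102) -> (32.449,-31.928), length = 11
  seg 16: (32.449,-31.928) -> (19.067,-17.065), length = 20
  seg 17: (19.067,-17.065) -> (11.706,-8.89), length = 11
  seg 18: (11.706,-8.89) -> (7.691,-4.431), length = 6
  seg 19: (7.691,-4.431) -> (1,3), length = 10
  seg 20: (1,3) -> (14.383,-11.863), length = 20
  seg 21: (14.383,-11.863) -> (21.743,-20.037), length = 11
  seg 22: (21.743,-20.037) -> (35.126,-34.9), length = 20
  seg 23: (35.126,-34.9) -> (42.486,-43.075), length = 11
  seg 24: (42.486,-43.075) -> (55.869,-57.938), length = 20
  seg 25: (55.869,-57.938) -> (63.229,-66.112), length = 11
  seg 26: (63.229,-66.112) -> (67.244,-70.571), length = 6
  seg 27: (67.244,-70.571) -> (73.935,-78.003), length = 10
  seg 28: (73.935,-78.003) -> (60.553,-63.14), length = 20
  seg 29: (60.553,-63.14) -> (53.192,-54.965), length = 11
  seg 30: (53.192,-54.965) -> (39.81,-40.102), length = 20
  seg 31: (39.81,-40.102) -> (32.449,-31.928), length = 11
  seg 32: (32.449,-31.928) -> (19.067,-17.065), length = 20
  seg 33: (19.067,-17.065) -> (11.706,-8.89), length = 11
  seg 34: (11.706,-8.89) -> (9.699,-6.661), length = 3
  seg 35: (9.699,-6.661) -> (7.022,-3.688), length = 4
Total = 459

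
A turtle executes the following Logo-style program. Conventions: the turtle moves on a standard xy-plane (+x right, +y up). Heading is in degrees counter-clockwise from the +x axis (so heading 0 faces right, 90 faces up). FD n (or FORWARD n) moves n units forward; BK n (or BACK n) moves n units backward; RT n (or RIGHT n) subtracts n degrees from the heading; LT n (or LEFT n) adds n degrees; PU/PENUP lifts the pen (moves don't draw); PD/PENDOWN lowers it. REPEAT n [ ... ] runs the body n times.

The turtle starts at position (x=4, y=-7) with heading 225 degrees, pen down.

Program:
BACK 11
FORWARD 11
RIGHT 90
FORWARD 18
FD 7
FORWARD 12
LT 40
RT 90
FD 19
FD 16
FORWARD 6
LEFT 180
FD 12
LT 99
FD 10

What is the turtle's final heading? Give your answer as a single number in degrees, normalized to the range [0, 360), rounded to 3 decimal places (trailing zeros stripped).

Executing turtle program step by step:
Start: pos=(4,-7), heading=225, pen down
BK 11: (4,-7) -> (11.778,0.778) [heading=225, draw]
FD 11: (11.778,0.778) -> (4,-7) [heading=225, draw]
RT 90: heading 225 -> 135
FD 18: (4,-7) -> (-8.728,5.728) [heading=135, draw]
FD 7: (-8.728,5.728) -> (-13.678,10.678) [heading=135, draw]
FD 12: (-13.678,10.678) -> (-22.163,19.163) [heading=135, draw]
LT 40: heading 135 -> 175
RT 90: heading 175 -> 85
FD 19: (-22.163,19.163) -> (-20.507,38.091) [heading=85, draw]
FD 16: (-20.507,38.091) -> (-19.112,54.03) [heading=85, draw]
FD 6: (-19.112,54.03) -> (-18.59,60.007) [heading=85, draw]
LT 180: heading 85 -> 265
FD 12: (-18.59,60.007) -> (-19.635,48.053) [heading=265, draw]
LT 99: heading 265 -> 4
FD 10: (-19.635,48.053) -> (-9.66,48.75) [heading=4, draw]
Final: pos=(-9.66,48.75), heading=4, 10 segment(s) drawn

Answer: 4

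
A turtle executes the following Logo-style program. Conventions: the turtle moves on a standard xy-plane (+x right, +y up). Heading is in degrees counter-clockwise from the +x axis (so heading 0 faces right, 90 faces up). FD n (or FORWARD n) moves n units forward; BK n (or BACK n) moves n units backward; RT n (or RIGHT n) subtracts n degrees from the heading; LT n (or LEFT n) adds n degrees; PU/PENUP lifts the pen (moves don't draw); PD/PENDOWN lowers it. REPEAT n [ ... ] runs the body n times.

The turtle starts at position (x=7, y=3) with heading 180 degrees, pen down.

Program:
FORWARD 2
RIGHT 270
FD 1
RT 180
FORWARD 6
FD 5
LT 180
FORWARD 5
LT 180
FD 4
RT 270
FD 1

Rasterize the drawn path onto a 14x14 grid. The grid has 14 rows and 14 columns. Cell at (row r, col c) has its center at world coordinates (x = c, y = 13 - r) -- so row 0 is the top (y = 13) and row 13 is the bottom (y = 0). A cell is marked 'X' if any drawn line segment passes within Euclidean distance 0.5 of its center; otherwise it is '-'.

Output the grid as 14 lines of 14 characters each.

Answer: -----X--------
----XX--------
-----X--------
-----X--------
-----X--------
-----X--------
-----X--------
-----X--------
-----X--------
-----X--------
-----XXX------
-----X--------
--------------
--------------

Derivation:
Segment 0: (7,3) -> (5,3)
Segment 1: (5,3) -> (5,2)
Segment 2: (5,2) -> (5,8)
Segment 3: (5,8) -> (5,13)
Segment 4: (5,13) -> (5,8)
Segment 5: (5,8) -> (5,12)
Segment 6: (5,12) -> (4,12)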